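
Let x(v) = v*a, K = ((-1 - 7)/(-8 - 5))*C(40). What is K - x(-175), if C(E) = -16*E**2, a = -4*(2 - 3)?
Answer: -195700/13 ≈ -15054.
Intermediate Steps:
a = 4 (a = -4*(-1) = 4)
K = -204800/13 (K = ((-1 - 7)/(-8 - 5))*(-16*40**2) = (-8/(-13))*(-16*1600) = -8*(-1/13)*(-25600) = (8/13)*(-25600) = -204800/13 ≈ -15754.)
x(v) = 4*v (x(v) = v*4 = 4*v)
K - x(-175) = -204800/13 - 4*(-175) = -204800/13 - 1*(-700) = -204800/13 + 700 = -195700/13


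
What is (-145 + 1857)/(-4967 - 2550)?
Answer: -1712/7517 ≈ -0.22775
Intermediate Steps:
(-145 + 1857)/(-4967 - 2550) = 1712/(-7517) = 1712*(-1/7517) = -1712/7517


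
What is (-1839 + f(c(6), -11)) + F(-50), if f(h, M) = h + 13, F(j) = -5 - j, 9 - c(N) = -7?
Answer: -1765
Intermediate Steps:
c(N) = 16 (c(N) = 9 - 1*(-7) = 9 + 7 = 16)
f(h, M) = 13 + h
(-1839 + f(c(6), -11)) + F(-50) = (-1839 + (13 + 16)) + (-5 - 1*(-50)) = (-1839 + 29) + (-5 + 50) = -1810 + 45 = -1765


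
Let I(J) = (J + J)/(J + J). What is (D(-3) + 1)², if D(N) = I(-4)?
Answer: 4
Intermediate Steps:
I(J) = 1 (I(J) = (2*J)/((2*J)) = (2*J)*(1/(2*J)) = 1)
D(N) = 1
(D(-3) + 1)² = (1 + 1)² = 2² = 4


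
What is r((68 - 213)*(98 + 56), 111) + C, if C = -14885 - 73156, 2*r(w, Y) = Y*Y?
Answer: -163761/2 ≈ -81881.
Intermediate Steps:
r(w, Y) = Y²/2 (r(w, Y) = (Y*Y)/2 = Y²/2)
C = -88041
r((68 - 213)*(98 + 56), 111) + C = (½)*111² - 88041 = (½)*12321 - 88041 = 12321/2 - 88041 = -163761/2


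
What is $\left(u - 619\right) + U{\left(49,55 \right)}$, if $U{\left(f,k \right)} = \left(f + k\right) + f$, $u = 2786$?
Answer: $2320$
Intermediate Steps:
$U{\left(f,k \right)} = k + 2 f$
$\left(u - 619\right) + U{\left(49,55 \right)} = \left(2786 - 619\right) + \left(55 + 2 \cdot 49\right) = 2167 + \left(55 + 98\right) = 2167 + 153 = 2320$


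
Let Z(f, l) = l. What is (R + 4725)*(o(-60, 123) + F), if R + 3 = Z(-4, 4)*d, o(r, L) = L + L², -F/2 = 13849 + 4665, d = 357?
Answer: -133922400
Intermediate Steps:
F = -37028 (F = -2*(13849 + 4665) = -2*18514 = -37028)
R = 1425 (R = -3 + 4*357 = -3 + 1428 = 1425)
(R + 4725)*(o(-60, 123) + F) = (1425 + 4725)*(123*(1 + 123) - 37028) = 6150*(123*124 - 37028) = 6150*(15252 - 37028) = 6150*(-21776) = -133922400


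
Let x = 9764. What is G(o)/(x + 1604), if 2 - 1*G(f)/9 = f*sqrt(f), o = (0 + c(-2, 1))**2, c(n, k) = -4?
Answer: -279/5684 ≈ -0.049085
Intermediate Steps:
o = 16 (o = (0 - 4)**2 = (-4)**2 = 16)
G(f) = 18 - 9*f**(3/2) (G(f) = 18 - 9*f*sqrt(f) = 18 - 9*f**(3/2))
G(o)/(x + 1604) = (18 - 9*16**(3/2))/(9764 + 1604) = (18 - 9*64)/11368 = (18 - 576)/11368 = (1/11368)*(-558) = -279/5684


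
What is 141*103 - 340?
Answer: 14183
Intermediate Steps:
141*103 - 340 = 14523 - 340 = 14183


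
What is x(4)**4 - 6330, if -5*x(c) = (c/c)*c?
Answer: -3955994/625 ≈ -6329.6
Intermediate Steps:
x(c) = -c/5 (x(c) = -c/c*c/5 = -c/5)
x(4)**4 - 6330 = (-1/5*4)**4 - 6330 = (-4/5)**4 - 6330 = 256/625 - 6330 = -3955994/625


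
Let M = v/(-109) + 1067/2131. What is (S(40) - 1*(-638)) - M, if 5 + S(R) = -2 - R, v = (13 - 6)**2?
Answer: 137265005/232279 ≈ 590.95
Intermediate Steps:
v = 49 (v = 7**2 = 49)
S(R) = -7 - R (S(R) = -5 + (-2 - R) = -7 - R)
M = 11884/232279 (M = 49/(-109) + 1067/2131 = 49*(-1/109) + 1067*(1/2131) = -49/109 + 1067/2131 = 11884/232279 ≈ 0.051163)
(S(40) - 1*(-638)) - M = ((-7 - 1*40) - 1*(-638)) - 1*11884/232279 = ((-7 - 40) + 638) - 11884/232279 = (-47 + 638) - 11884/232279 = 591 - 11884/232279 = 137265005/232279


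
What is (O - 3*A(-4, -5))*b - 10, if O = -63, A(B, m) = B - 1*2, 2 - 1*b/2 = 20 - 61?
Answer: -3880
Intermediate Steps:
b = 86 (b = 4 - 2*(20 - 61) = 4 - 2*(-41) = 4 + 82 = 86)
A(B, m) = -2 + B (A(B, m) = B - 2 = -2 + B)
(O - 3*A(-4, -5))*b - 10 = (-63 - 3*(-2 - 4))*86 - 10 = (-63 - 3*(-6))*86 - 10 = (-63 + 18)*86 - 10 = -45*86 - 10 = -3870 - 10 = -3880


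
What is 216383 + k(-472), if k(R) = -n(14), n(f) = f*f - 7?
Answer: 216194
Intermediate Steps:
n(f) = -7 + f² (n(f) = f² - 7 = -7 + f²)
k(R) = -189 (k(R) = -(-7 + 14²) = -(-7 + 196) = -1*189 = -189)
216383 + k(-472) = 216383 - 189 = 216194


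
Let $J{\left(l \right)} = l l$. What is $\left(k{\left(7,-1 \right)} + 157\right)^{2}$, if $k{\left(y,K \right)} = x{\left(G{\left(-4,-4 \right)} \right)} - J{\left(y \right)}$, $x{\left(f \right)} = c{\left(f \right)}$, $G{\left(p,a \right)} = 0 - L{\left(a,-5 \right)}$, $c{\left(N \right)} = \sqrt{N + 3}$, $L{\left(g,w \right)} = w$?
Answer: $11672 + 432 \sqrt{2} \approx 12283.0$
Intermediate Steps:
$J{\left(l \right)} = l^{2}$
$c{\left(N \right)} = \sqrt{3 + N}$
$G{\left(p,a \right)} = 5$ ($G{\left(p,a \right)} = 0 - -5 = 0 + 5 = 5$)
$x{\left(f \right)} = \sqrt{3 + f}$
$k{\left(y,K \right)} = - y^{2} + 2 \sqrt{2}$ ($k{\left(y,K \right)} = \sqrt{3 + 5} - y^{2} = \sqrt{8} - y^{2} = 2 \sqrt{2} - y^{2} = - y^{2} + 2 \sqrt{2}$)
$\left(k{\left(7,-1 \right)} + 157\right)^{2} = \left(\left(- 7^{2} + 2 \sqrt{2}\right) + 157\right)^{2} = \left(\left(\left(-1\right) 49 + 2 \sqrt{2}\right) + 157\right)^{2} = \left(\left(-49 + 2 \sqrt{2}\right) + 157\right)^{2} = \left(108 + 2 \sqrt{2}\right)^{2}$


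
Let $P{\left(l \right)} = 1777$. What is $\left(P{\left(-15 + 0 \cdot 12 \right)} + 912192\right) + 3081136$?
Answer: $3995105$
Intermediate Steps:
$\left(P{\left(-15 + 0 \cdot 12 \right)} + 912192\right) + 3081136 = \left(1777 + 912192\right) + 3081136 = 913969 + 3081136 = 3995105$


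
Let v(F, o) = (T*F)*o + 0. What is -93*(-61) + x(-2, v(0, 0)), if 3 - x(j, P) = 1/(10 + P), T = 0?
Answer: 56759/10 ≈ 5675.9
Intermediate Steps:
v(F, o) = 0 (v(F, o) = (0*F)*o + 0 = 0*o + 0 = 0 + 0 = 0)
x(j, P) = 3 - 1/(10 + P)
-93*(-61) + x(-2, v(0, 0)) = -93*(-61) + (29 + 3*0)/(10 + 0) = 5673 + (29 + 0)/10 = 5673 + (⅒)*29 = 5673 + 29/10 = 56759/10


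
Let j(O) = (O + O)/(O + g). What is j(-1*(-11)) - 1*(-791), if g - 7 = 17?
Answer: 27707/35 ≈ 791.63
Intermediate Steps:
g = 24 (g = 7 + 17 = 24)
j(O) = 2*O/(24 + O) (j(O) = (O + O)/(O + 24) = (2*O)/(24 + O) = 2*O/(24 + O))
j(-1*(-11)) - 1*(-791) = 2*(-1*(-11))/(24 - 1*(-11)) - 1*(-791) = 2*11/(24 + 11) + 791 = 2*11/35 + 791 = 2*11*(1/35) + 791 = 22/35 + 791 = 27707/35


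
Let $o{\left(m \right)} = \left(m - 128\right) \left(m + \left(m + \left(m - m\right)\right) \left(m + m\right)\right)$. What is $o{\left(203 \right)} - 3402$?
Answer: $6193173$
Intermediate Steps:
$o{\left(m \right)} = \left(-128 + m\right) \left(m + 2 m^{2}\right)$ ($o{\left(m \right)} = \left(-128 + m\right) \left(m + \left(m + 0\right) 2 m\right) = \left(-128 + m\right) \left(m + m 2 m\right) = \left(-128 + m\right) \left(m + 2 m^{2}\right)$)
$o{\left(203 \right)} - 3402 = 203 \left(-128 - 51765 + 2 \cdot 203^{2}\right) - 3402 = 203 \left(-128 - 51765 + 2 \cdot 41209\right) - 3402 = 203 \left(-128 - 51765 + 82418\right) - 3402 = 203 \cdot 30525 - 3402 = 6196575 - 3402 = 6193173$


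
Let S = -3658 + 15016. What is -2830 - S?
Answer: -14188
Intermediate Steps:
S = 11358
-2830 - S = -2830 - 1*11358 = -2830 - 11358 = -14188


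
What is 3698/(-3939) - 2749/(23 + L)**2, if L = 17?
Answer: -16745111/6302400 ≈ -2.6569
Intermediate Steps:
3698/(-3939) - 2749/(23 + L)**2 = 3698/(-3939) - 2749/(23 + 17)**2 = 3698*(-1/3939) - 2749/(40**2) = -3698/3939 - 2749/1600 = -16745111/6302400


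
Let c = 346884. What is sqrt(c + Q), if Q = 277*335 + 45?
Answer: 2*sqrt(109931) ≈ 663.12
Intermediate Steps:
Q = 92840 (Q = 92795 + 45 = 92840)
sqrt(c + Q) = sqrt(346884 + 92840) = sqrt(439724) = 2*sqrt(109931)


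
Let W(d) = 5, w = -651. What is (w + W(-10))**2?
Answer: 417316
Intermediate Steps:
(w + W(-10))**2 = (-651 + 5)**2 = (-646)**2 = 417316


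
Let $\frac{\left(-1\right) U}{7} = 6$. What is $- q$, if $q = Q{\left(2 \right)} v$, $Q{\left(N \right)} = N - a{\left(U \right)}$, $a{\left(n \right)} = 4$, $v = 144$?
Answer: $288$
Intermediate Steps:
$U = -42$ ($U = \left(-7\right) 6 = -42$)
$Q{\left(N \right)} = -4 + N$ ($Q{\left(N \right)} = N - 4 = -4 + N$)
$q = -288$ ($q = \left(-4 + 2\right) 144 = \left(-2\right) 144 = -288$)
$- q = \left(-1\right) \left(-288\right) = 288$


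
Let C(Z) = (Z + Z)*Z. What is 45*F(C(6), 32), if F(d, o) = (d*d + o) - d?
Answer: 231480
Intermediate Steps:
C(Z) = 2*Z² (C(Z) = (2*Z)*Z = 2*Z²)
F(d, o) = o + d² - d (F(d, o) = (d² + o) - d = (o + d²) - d = o + d² - d)
45*F(C(6), 32) = 45*(32 + (2*6²)² - 2*6²) = 45*(32 + (2*36)² - 2*36) = 45*(32 + 72² - 1*72) = 45*(32 + 5184 - 72) = 45*5144 = 231480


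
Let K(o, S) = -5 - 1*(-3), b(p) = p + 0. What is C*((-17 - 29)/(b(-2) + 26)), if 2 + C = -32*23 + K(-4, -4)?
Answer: 4255/3 ≈ 1418.3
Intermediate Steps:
b(p) = p
K(o, S) = -2 (K(o, S) = -5 + 3 = -2)
C = -740 (C = -2 + (-32*23 - 2) = -2 + (-736 - 2) = -2 - 738 = -740)
C*((-17 - 29)/(b(-2) + 26)) = -740*(-17 - 29)/(-2 + 26) = -(-34040)/24 = -740*(-23/12) = 4255/3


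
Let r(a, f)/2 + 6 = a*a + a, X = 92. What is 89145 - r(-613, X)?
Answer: -661155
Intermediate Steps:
r(a, f) = -12 + 2*a + 2*a² (r(a, f) = -12 + 2*(a*a + a) = -12 + 2*(a² + a) = -12 + 2*(a + a²) = -12 + (2*a + 2*a²) = -12 + 2*a + 2*a²)
89145 - r(-613, X) = 89145 - (-12 + 2*(-613) + 2*(-613)²) = 89145 - (-12 - 1226 + 2*375769) = 89145 - (-12 - 1226 + 751538) = 89145 - 1*750300 = 89145 - 750300 = -661155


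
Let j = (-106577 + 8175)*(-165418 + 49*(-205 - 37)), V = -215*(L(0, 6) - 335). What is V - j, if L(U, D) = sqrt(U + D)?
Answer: -17444240927 - 215*sqrt(6) ≈ -1.7444e+10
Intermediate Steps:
L(U, D) = sqrt(D + U)
V = 72025 - 215*sqrt(6) (V = -215*(sqrt(6 + 0) - 335) = -215*(sqrt(6) - 335) = -215*(-335 + sqrt(6)) = 72025 - 215*sqrt(6) ≈ 71498.)
j = 17444312952 (j = -98402*(-165418 + 49*(-242)) = -98402*(-165418 - 11858) = -98402*(-177276) = 17444312952)
V - j = (72025 - 215*sqrt(6)) - 1*17444312952 = (72025 - 215*sqrt(6)) - 17444312952 = -17444240927 - 215*sqrt(6)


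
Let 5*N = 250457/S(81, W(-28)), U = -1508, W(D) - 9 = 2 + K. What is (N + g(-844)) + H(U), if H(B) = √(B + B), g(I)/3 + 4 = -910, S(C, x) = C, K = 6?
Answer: -860053/405 + 2*I*√754 ≈ -2123.6 + 54.918*I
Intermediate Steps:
W(D) = 17 (W(D) = 9 + (2 + 6) = 9 + 8 = 17)
g(I) = -2742 (g(I) = -12 + 3*(-910) = -12 - 2730 = -2742)
N = 250457/405 (N = (250457/81)/5 = (250457*(1/81))/5 = (⅕)*(250457/81) = 250457/405 ≈ 618.41)
H(B) = √2*√B (H(B) = √(2*B) = √2*√B)
(N + g(-844)) + H(U) = (250457/405 - 2742) + √2*√(-1508) = -860053/405 + √2*(2*I*√377) = -860053/405 + 2*I*√754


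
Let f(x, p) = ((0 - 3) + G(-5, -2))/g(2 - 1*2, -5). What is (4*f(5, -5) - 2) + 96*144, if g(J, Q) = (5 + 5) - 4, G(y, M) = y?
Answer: 41450/3 ≈ 13817.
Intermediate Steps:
g(J, Q) = 6 (g(J, Q) = 10 - 4 = 6)
f(x, p) = -4/3 (f(x, p) = ((0 - 3) - 5)/6 = (-3 - 5)*(1/6) = -8*1/6 = -4/3)
(4*f(5, -5) - 2) + 96*144 = (4*(-4/3) - 2) + 96*144 = (-16/3 - 2) + 13824 = -22/3 + 13824 = 41450/3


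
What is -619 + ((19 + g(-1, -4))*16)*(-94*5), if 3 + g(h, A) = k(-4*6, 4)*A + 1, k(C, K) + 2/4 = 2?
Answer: -83339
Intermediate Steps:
k(C, K) = 3/2 (k(C, K) = -1/2 + 2 = 3/2)
g(h, A) = -2 + 3*A/2 (g(h, A) = -3 + (3*A/2 + 1) = -3 + (1 + 3*A/2) = -2 + 3*A/2)
-619 + ((19 + g(-1, -4))*16)*(-94*5) = -619 + ((19 + (-2 + (3/2)*(-4)))*16)*(-94*5) = -619 + ((19 + (-2 - 6))*16)*(-470) = -619 + ((19 - 8)*16)*(-470) = -619 + (11*16)*(-470) = -619 + 176*(-470) = -619 - 82720 = -83339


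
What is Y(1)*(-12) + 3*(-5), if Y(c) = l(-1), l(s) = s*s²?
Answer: -3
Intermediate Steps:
l(s) = s³
Y(c) = -1 (Y(c) = (-1)³ = -1)
Y(1)*(-12) + 3*(-5) = -1*(-12) + 3*(-5) = 12 - 15 = -3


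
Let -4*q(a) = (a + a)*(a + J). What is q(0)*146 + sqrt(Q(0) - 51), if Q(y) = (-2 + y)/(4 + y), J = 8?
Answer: I*sqrt(206)/2 ≈ 7.1764*I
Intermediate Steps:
q(a) = -a*(8 + a)/2 (q(a) = -(a + a)*(a + 8)/4 = -2*a*(8 + a)/4 = -a*(8 + a)/2)
Q(y) = (-2 + y)/(4 + y)
q(0)*146 + sqrt(Q(0) - 51) = -1/2*0*(8 + 0)*146 + sqrt((-2 + 0)/(4 + 0) - 51) = -1/2*0*8*146 + sqrt(-2/4 - 51) = 0*146 + sqrt((1/4)*(-2) - 51) = 0 + sqrt(-1/2 - 51) = 0 + sqrt(-103/2) = 0 + I*sqrt(206)/2 = I*sqrt(206)/2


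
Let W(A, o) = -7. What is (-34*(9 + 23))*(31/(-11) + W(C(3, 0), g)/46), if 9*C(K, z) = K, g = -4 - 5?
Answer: 817632/253 ≈ 3231.7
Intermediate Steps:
g = -9
C(K, z) = K/9
(-34*(9 + 23))*(31/(-11) + W(C(3, 0), g)/46) = (-34*(9 + 23))*(31/(-11) - 7/46) = (-34*32)*(31*(-1/11) - 7*1/46) = -1088*(-31/11 - 7/46) = -1088*(-1503/506) = 817632/253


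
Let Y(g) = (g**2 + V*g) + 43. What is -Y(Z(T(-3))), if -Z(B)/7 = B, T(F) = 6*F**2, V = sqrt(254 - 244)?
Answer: -142927 + 378*sqrt(10) ≈ -1.4173e+5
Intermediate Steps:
V = sqrt(10) ≈ 3.1623
Z(B) = -7*B
Y(g) = 43 + g**2 + g*sqrt(10) (Y(g) = (g**2 + sqrt(10)*g) + 43 = (g**2 + g*sqrt(10)) + 43 = 43 + g**2 + g*sqrt(10))
-Y(Z(T(-3))) = -(43 + (-42*(-3)**2)**2 + (-42*(-3)**2)*sqrt(10)) = -(43 + (-42*9)**2 + (-42*9)*sqrt(10)) = -(43 + (-7*54)**2 + (-7*54)*sqrt(10)) = -(43 + (-378)**2 - 378*sqrt(10)) = -(43 + 142884 - 378*sqrt(10)) = -(142927 - 378*sqrt(10)) = -142927 + 378*sqrt(10)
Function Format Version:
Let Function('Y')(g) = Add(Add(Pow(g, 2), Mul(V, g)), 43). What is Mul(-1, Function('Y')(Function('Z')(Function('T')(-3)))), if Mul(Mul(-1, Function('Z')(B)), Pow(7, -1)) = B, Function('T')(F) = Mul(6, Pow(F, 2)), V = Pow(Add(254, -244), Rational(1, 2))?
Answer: Add(-142927, Mul(378, Pow(10, Rational(1, 2)))) ≈ -1.4173e+5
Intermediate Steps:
V = Pow(10, Rational(1, 2)) ≈ 3.1623
Function('Z')(B) = Mul(-7, B)
Function('Y')(g) = Add(43, Pow(g, 2), Mul(g, Pow(10, Rational(1, 2)))) (Function('Y')(g) = Add(Add(Pow(g, 2), Mul(Pow(10, Rational(1, 2)), g)), 43) = Add(Add(Pow(g, 2), Mul(g, Pow(10, Rational(1, 2)))), 43) = Add(43, Pow(g, 2), Mul(g, Pow(10, Rational(1, 2)))))
Mul(-1, Function('Y')(Function('Z')(Function('T')(-3)))) = Mul(-1, Add(43, Pow(Mul(-7, Mul(6, Pow(-3, 2))), 2), Mul(Mul(-7, Mul(6, Pow(-3, 2))), Pow(10, Rational(1, 2))))) = Mul(-1, Add(43, Pow(Mul(-7, Mul(6, 9)), 2), Mul(Mul(-7, Mul(6, 9)), Pow(10, Rational(1, 2))))) = Mul(-1, Add(43, Pow(Mul(-7, 54), 2), Mul(Mul(-7, 54), Pow(10, Rational(1, 2))))) = Mul(-1, Add(43, Pow(-378, 2), Mul(-378, Pow(10, Rational(1, 2))))) = Mul(-1, Add(43, 142884, Mul(-378, Pow(10, Rational(1, 2))))) = Mul(-1, Add(142927, Mul(-378, Pow(10, Rational(1, 2))))) = Add(-142927, Mul(378, Pow(10, Rational(1, 2))))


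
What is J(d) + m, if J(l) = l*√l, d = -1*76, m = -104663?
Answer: -104663 - 152*I*√19 ≈ -1.0466e+5 - 662.55*I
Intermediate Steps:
d = -76
J(l) = l^(3/2)
J(d) + m = (-76)^(3/2) - 104663 = -152*I*√19 - 104663 = -104663 - 152*I*√19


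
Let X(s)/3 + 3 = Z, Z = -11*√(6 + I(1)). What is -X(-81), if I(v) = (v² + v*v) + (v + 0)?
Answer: 108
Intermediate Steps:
I(v) = v + 2*v² (I(v) = (v² + v²) + v = 2*v² + v = v + 2*v²)
Z = -33 (Z = -11*√(6 + 1*(1 + 2*1)) = -11*√(6 + 1*(1 + 2)) = -11*√(6 + 1*3) = -11*√(6 + 3) = -11*√9 = -11*3 = -33)
X(s) = -108 (X(s) = -9 + 3*(-33) = -9 - 99 = -108)
-X(-81) = -1*(-108) = 108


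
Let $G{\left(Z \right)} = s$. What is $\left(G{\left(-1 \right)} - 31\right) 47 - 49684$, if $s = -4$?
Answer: $-51329$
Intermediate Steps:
$G{\left(Z \right)} = -4$
$\left(G{\left(-1 \right)} - 31\right) 47 - 49684 = \left(-4 - 31\right) 47 - 49684 = \left(-35\right) 47 - 49684 = -1645 - 49684 = -51329$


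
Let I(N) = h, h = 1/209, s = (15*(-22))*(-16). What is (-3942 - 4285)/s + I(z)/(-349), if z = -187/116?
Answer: -54553717/35011680 ≈ -1.5582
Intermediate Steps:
s = 5280 (s = -330*(-16) = 5280)
z = -187/116 (z = -187*1/116 = -187/116 ≈ -1.6121)
h = 1/209 ≈ 0.0047847
I(N) = 1/209
(-3942 - 4285)/s + I(z)/(-349) = (-3942 - 4285)/5280 + (1/209)/(-349) = -8227*1/5280 + (1/209)*(-1/349) = -8227/5280 - 1/72941 = -54553717/35011680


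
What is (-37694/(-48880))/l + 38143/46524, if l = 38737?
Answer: 192085564861/234286024440 ≈ 0.81988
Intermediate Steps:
(-37694/(-48880))/l + 38143/46524 = -37694/(-48880)/38737 + 38143/46524 = -37694*(-1/48880)*(1/38737) + 38143*(1/46524) = (401/520)*(1/38737) + 38143/46524 = 401/20143240 + 38143/46524 = 192085564861/234286024440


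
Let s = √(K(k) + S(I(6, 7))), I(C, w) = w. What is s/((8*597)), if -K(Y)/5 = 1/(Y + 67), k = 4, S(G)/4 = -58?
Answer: I*√1169867/339096 ≈ 0.0031897*I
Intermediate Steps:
S(G) = -232 (S(G) = 4*(-58) = -232)
K(Y) = -5/(67 + Y) (K(Y) = -5/(Y + 67) = -5/(67 + Y))
s = I*√1169867/71 (s = √(-5/(67 + 4) - 232) = √(-5/71 - 232) = √(-16477/71) = I*√1169867/71 ≈ 15.234*I)
s/((8*597)) = (I*√1169867/71)/((8*597)) = (I*√1169867/71)/4776 = (I*√1169867/71)*(1/4776) = I*√1169867/339096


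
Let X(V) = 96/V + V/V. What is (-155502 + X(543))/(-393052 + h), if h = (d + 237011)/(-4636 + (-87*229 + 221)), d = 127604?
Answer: 228336268454/577176672857 ≈ 0.39561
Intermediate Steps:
X(V) = 1 + 96/V (X(V) = 96/V + 1 = 1 + 96/V)
h = -364615/24338 (h = (127604 + 237011)/(-4636 + (-87*229 + 221)) = 364615/(-4636 + (-19923 + 221)) = 364615/(-4636 - 19702) = 364615/(-24338) = 364615*(-1/24338) = -364615/24338 ≈ -14.981)
(-155502 + X(543))/(-393052 + h) = (-155502 + (96 + 543)/543)/(-393052 - 364615/24338) = (-155502 + (1/543)*639)/(-9566464191/24338) = (-155502 + 213/181)*(-24338/9566464191) = -28145649/181*(-24338/9566464191) = 228336268454/577176672857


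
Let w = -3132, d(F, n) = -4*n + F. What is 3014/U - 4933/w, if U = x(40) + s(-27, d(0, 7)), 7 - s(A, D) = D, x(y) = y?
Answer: 3269941/78300 ≈ 41.762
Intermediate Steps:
d(F, n) = F - 4*n
s(A, D) = 7 - D
U = 75 (U = 40 + (7 - (0 - 4*7)) = 40 + (7 - (0 - 28)) = 40 + (7 - 1*(-28)) = 40 + (7 + 28) = 40 + 35 = 75)
3014/U - 4933/w = 3014/75 - 4933/(-3132) = 3014*(1/75) - 4933*(-1/3132) = 3014/75 + 4933/3132 = 3269941/78300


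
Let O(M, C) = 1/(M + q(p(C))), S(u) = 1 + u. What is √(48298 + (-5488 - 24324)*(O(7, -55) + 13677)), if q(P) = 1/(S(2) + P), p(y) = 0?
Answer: 2*I*√12332758361/11 ≈ 20191.0*I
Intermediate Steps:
q(P) = 1/(3 + P) (q(P) = 1/((1 + 2) + P) = 1/(3 + P))
O(M, C) = 1/(⅓ + M) (O(M, C) = 1/(M + 1/(3 + 0)) = 1/(M + 1/3) = 1/(M + ⅓) = 1/(⅓ + M))
√(48298 + (-5488 - 24324)*(O(7, -55) + 13677)) = √(48298 + (-5488 - 24324)*(3/(1 + 3*7) + 13677)) = √(48298 - 29812*(3/(1 + 21) + 13677)) = √(48298 - 29812*(3/22 + 13677)) = √(48298 - 29812*300897/22) = √(48298 - 4485170682/11) = √(-4484639404/11) = 2*I*√12332758361/11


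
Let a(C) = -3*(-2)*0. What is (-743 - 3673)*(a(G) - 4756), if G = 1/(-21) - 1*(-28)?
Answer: 21002496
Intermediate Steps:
G = 587/21 (G = -1/21 + 28 = 587/21 ≈ 27.952)
a(C) = 0 (a(C) = 6*0 = 0)
(-743 - 3673)*(a(G) - 4756) = (-743 - 3673)*(0 - 4756) = -4416*(-4756) = 21002496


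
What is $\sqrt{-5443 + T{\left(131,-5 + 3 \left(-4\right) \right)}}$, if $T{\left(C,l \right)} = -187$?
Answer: $i \sqrt{5630} \approx 75.033 i$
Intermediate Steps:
$\sqrt{-5443 + T{\left(131,-5 + 3 \left(-4\right) \right)}} = \sqrt{-5443 - 187} = \sqrt{-5630} = i \sqrt{5630}$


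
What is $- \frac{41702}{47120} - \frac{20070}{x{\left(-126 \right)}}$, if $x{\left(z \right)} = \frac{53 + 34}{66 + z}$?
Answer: $\frac{9456379321}{683240} \approx 13841.0$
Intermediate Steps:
$x{\left(z \right)} = \frac{87}{66 + z}$
$- \frac{41702}{47120} - \frac{20070}{x{\left(-126 \right)}} = - \frac{41702}{47120} - \frac{20070}{87 \frac{1}{66 - 126}} = \left(-41702\right) \frac{1}{47120} - \frac{20070}{87 \frac{1}{-60}} = - \frac{20851}{23560} - \frac{20070}{87 \left(- \frac{1}{60}\right)} = - \frac{20851}{23560} - \frac{20070}{- \frac{29}{20}} = - \frac{20851}{23560} - - \frac{401400}{29} = - \frac{20851}{23560} + \frac{401400}{29} = \frac{9456379321}{683240}$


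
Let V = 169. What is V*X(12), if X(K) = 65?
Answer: 10985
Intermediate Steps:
V*X(12) = 169*65 = 10985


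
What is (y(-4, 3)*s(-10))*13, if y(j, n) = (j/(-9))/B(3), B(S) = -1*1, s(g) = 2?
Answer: -104/9 ≈ -11.556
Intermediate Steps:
B(S) = -1
y(j, n) = j/9 (y(j, n) = (j/(-9))/(-1) = (j*(-1/9))*(-1) = -j/9*(-1) = j/9)
(y(-4, 3)*s(-10))*13 = (((1/9)*(-4))*2)*13 = -4/9*2*13 = -8/9*13 = -104/9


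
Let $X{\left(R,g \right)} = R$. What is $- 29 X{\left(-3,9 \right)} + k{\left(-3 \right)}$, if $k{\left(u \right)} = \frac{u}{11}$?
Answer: $\frac{954}{11} \approx 86.727$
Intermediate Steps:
$k{\left(u \right)} = \frac{u}{11}$ ($k{\left(u \right)} = u \frac{1}{11} = \frac{u}{11}$)
$- 29 X{\left(-3,9 \right)} + k{\left(-3 \right)} = \left(-29\right) \left(-3\right) + \frac{1}{11} \left(-3\right) = 87 - \frac{3}{11} = \frac{954}{11}$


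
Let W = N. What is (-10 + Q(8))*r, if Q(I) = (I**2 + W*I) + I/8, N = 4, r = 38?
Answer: 3306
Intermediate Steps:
W = 4
Q(I) = I**2 + 33*I/8 (Q(I) = (I**2 + 4*I) + I/8 = I**2 + 33*I/8)
(-10 + Q(8))*r = (-10 + (1/8)*8*(33 + 8*8))*38 = (-10 + (1/8)*8*(33 + 64))*38 = (-10 + (1/8)*8*97)*38 = (-10 + 97)*38 = 87*38 = 3306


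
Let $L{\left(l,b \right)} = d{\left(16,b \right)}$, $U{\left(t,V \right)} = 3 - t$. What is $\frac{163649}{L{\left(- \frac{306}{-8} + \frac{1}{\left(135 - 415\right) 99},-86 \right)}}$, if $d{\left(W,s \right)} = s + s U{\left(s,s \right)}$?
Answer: $- \frac{163649}{7740} \approx -21.143$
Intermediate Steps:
$d{\left(W,s \right)} = s + s \left(3 - s\right)$
$L{\left(l,b \right)} = b \left(4 - b\right)$
$\frac{163649}{L{\left(- \frac{306}{-8} + \frac{1}{\left(135 - 415\right) 99},-86 \right)}} = \frac{163649}{\left(-86\right) \left(4 - -86\right)} = \frac{163649}{\left(-86\right) \left(4 + 86\right)} = \frac{163649}{\left(-86\right) 90} = \frac{163649}{-7740} = 163649 \left(- \frac{1}{7740}\right) = - \frac{163649}{7740}$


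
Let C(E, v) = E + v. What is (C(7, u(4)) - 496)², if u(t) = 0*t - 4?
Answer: 243049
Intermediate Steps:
u(t) = -4 (u(t) = 0 - 4 = -4)
(C(7, u(4)) - 496)² = ((7 - 4) - 496)² = (3 - 496)² = (-493)² = 243049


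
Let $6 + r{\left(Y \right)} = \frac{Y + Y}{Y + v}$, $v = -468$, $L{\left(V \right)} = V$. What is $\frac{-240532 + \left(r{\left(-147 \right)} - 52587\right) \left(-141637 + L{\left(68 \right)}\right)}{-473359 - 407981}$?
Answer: $- \frac{1526272192663}{180674700} \approx -8447.6$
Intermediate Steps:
$r{\left(Y \right)} = -6 + \frac{2 Y}{-468 + Y}$ ($r{\left(Y \right)} = -6 + \frac{Y + Y}{Y - 468} = -6 + \frac{2 Y}{-468 + Y}$)
$\frac{-240532 + \left(r{\left(-147 \right)} - 52587\right) \left(-141637 + L{\left(68 \right)}\right)}{-473359 - 407981} = \frac{-240532 + \left(\frac{4 \left(702 - -147\right)}{-468 - 147} - 52587\right) \left(-141637 + 68\right)}{-473359 - 407981} = \frac{-240532 + \left(\frac{4 \left(702 + 147\right)}{-615} - 52587\right) \left(-141569\right)}{-881340} = \left(-240532 + \left(4 \left(- \frac{1}{615}\right) 849 - 52587\right) \left(-141569\right)\right) \left(- \frac{1}{881340}\right) = \left(-240532 + \left(- \frac{1132}{205} - 52587\right) \left(-141569\right)\right) \left(- \frac{1}{881340}\right) = \left(-240532 - - \frac{1526321501723}{205}\right) \left(- \frac{1}{881340}\right) = \left(-240532 + \frac{1526321501723}{205}\right) \left(- \frac{1}{881340}\right) = \frac{1526272192663}{205} \left(- \frac{1}{881340}\right) = - \frac{1526272192663}{180674700}$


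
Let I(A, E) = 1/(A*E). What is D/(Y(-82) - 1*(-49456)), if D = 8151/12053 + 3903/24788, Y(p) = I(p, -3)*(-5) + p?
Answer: 30638051181/1814428627387118 ≈ 1.6886e-5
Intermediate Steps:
I(A, E) = 1/(A*E)
Y(p) = p + 5/(3*p) (Y(p) = (1/(p*(-3)))*(-5) + p = (-1/3/p)*(-5) + p = -1/(3*p)*(-5) + p = 5/(3*p) + p = p + 5/(3*p))
D = 249089847/298769764 (D = 8151*(1/12053) + 3903*(1/24788) = 8151/12053 + 3903/24788 = 249089847/298769764 ≈ 0.83372)
D/(Y(-82) - 1*(-49456)) = 249089847/(298769764*((-82 + (5/3)/(-82)) - 1*(-49456))) = 249089847/(298769764*((-82 + (5/3)*(-1/82)) + 49456)) = 249089847/(298769764*((-82 - 5/246) + 49456)) = 249089847/(298769764*(-20177/246 + 49456)) = 249089847/(298769764*(12145999/246)) = (249089847/298769764)*(246/12145999) = 30638051181/1814428627387118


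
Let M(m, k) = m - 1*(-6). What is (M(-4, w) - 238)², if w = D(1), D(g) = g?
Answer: 55696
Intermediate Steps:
w = 1
M(m, k) = 6 + m (M(m, k) = m + 6 = 6 + m)
(M(-4, w) - 238)² = ((6 - 4) - 238)² = (2 - 238)² = (-236)² = 55696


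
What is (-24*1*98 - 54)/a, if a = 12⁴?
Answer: -401/3456 ≈ -0.11603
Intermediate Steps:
a = 20736
(-24*1*98 - 54)/a = (-24*1*98 - 54)/20736 = (-24*98 - 54)*(1/20736) = (-2352 - 54)*(1/20736) = -2406*1/20736 = -401/3456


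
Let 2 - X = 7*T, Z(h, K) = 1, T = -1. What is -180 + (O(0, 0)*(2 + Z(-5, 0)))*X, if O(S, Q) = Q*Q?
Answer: -180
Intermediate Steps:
O(S, Q) = Q**2
X = 9 (X = 2 - 7*(-1) = 2 - 1*(-7) = 2 + 7 = 9)
-180 + (O(0, 0)*(2 + Z(-5, 0)))*X = -180 + (0**2*(2 + 1))*9 = -180 + (0*3)*9 = -180 + 0*9 = -180 + 0 = -180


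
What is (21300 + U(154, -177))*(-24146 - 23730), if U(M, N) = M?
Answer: -1027131704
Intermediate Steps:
(21300 + U(154, -177))*(-24146 - 23730) = (21300 + 154)*(-24146 - 23730) = 21454*(-47876) = -1027131704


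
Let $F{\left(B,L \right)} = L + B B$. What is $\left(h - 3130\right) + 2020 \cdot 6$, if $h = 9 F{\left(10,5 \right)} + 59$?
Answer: $9994$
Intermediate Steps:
$F{\left(B,L \right)} = L + B^{2}$
$h = 1004$ ($h = 9 \left(5 + 10^{2}\right) + 59 = 9 \left(5 + 100\right) + 59 = 9 \cdot 105 + 59 = 945 + 59 = 1004$)
$\left(h - 3130\right) + 2020 \cdot 6 = \left(1004 - 3130\right) + 2020 \cdot 6 = -2126 + 12120 = 9994$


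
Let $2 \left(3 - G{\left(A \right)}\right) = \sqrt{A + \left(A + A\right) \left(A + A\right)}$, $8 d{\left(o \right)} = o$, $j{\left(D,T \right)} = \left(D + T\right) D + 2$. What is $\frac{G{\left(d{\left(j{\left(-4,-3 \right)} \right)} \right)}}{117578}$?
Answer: $\frac{3}{117578} - \frac{\sqrt{15}}{117578} \approx -7.4247 \cdot 10^{-6}$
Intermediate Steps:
$j{\left(D,T \right)} = 2 + D \left(D + T\right)$ ($j{\left(D,T \right)} = D \left(D + T\right) + 2 = 2 + D \left(D + T\right)$)
$d{\left(o \right)} = \frac{o}{8}$
$G{\left(A \right)} = 3 - \frac{\sqrt{A + 4 A^{2}}}{2}$ ($G{\left(A \right)} = 3 - \frac{\sqrt{A + \left(A + A\right) \left(A + A\right)}}{2} = 3 - \frac{\sqrt{A + 2 A 2 A}}{2} = 3 - \frac{\sqrt{A + 4 A^{2}}}{2}$)
$\frac{G{\left(d{\left(j{\left(-4,-3 \right)} \right)} \right)}}{117578} = \frac{3 - \frac{\sqrt{\frac{2 + \left(-4\right)^{2} - -12}{8} \left(1 + 4 \frac{2 + \left(-4\right)^{2} - -12}{8}\right)}}{2}}{117578} = \left(3 - \frac{\sqrt{\frac{2 + 16 + 12}{8} \left(1 + 4 \frac{2 + 16 + 12}{8}\right)}}{2}\right) \frac{1}{117578} = \left(3 - \frac{\sqrt{\frac{1}{8} \cdot 30 \left(1 + 4 \cdot \frac{1}{8} \cdot 30\right)}}{2}\right) \frac{1}{117578} = \left(3 - \frac{\sqrt{\frac{15 \left(1 + 4 \cdot \frac{15}{4}\right)}{4}}}{2}\right) \frac{1}{117578} = \left(3 - \frac{\sqrt{\frac{15 \left(1 + 15\right)}{4}}}{2}\right) \frac{1}{117578} = \left(3 - \frac{\sqrt{\frac{15}{4} \cdot 16}}{2}\right) \frac{1}{117578} = \left(3 - \frac{\sqrt{60}}{2}\right) \frac{1}{117578} = \left(3 - \frac{2 \sqrt{15}}{2}\right) \frac{1}{117578} = \left(3 - \sqrt{15}\right) \frac{1}{117578} = \frac{3}{117578} - \frac{\sqrt{15}}{117578}$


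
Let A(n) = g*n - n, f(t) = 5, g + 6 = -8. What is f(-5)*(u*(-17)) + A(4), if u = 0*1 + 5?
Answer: -485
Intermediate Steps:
u = 5 (u = 0 + 5 = 5)
g = -14 (g = -6 - 8 = -14)
A(n) = -15*n (A(n) = -14*n - n = -15*n)
f(-5)*(u*(-17)) + A(4) = 5*(5*(-17)) - 15*4 = 5*(-85) - 60 = -425 - 60 = -485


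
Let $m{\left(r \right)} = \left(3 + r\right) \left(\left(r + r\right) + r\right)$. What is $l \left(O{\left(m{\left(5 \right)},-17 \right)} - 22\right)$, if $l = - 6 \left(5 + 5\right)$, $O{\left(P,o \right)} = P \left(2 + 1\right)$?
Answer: $-20280$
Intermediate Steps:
$m{\left(r \right)} = 3 r \left(3 + r\right)$ ($m{\left(r \right)} = \left(3 + r\right) \left(2 r + r\right) = \left(3 + r\right) 3 r = 3 r \left(3 + r\right)$)
$O{\left(P,o \right)} = 3 P$ ($O{\left(P,o \right)} = P 3 = 3 P$)
$l = -60$ ($l = \left(-6\right) 10 = -60$)
$l \left(O{\left(m{\left(5 \right)},-17 \right)} - 22\right) = - 60 \left(3 \cdot 3 \cdot 5 \left(3 + 5\right) - 22\right) = - 60 \left(3 \cdot 3 \cdot 5 \cdot 8 - 22\right) = - 60 \left(3 \cdot 120 - 22\right) = - 60 \left(360 - 22\right) = \left(-60\right) 338 = -20280$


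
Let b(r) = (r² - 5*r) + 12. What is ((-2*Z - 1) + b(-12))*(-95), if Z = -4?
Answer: -21185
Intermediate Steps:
b(r) = 12 + r² - 5*r
((-2*Z - 1) + b(-12))*(-95) = ((-2*(-4) - 1) + (12 + (-12)² - 5*(-12)))*(-95) = ((8 - 1) + (12 + 144 + 60))*(-95) = (7 + 216)*(-95) = 223*(-95) = -21185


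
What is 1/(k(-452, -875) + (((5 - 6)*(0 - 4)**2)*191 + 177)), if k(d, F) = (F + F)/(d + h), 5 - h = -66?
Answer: -381/1095149 ≈ -0.00034790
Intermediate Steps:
h = 71 (h = 5 - 1*(-66) = 5 + 66 = 71)
k(d, F) = 2*F/(71 + d) (k(d, F) = (F + F)/(d + 71) = (2*F)/(71 + d) = 2*F/(71 + d))
1/(k(-452, -875) + (((5 - 6)*(0 - 4)**2)*191 + 177)) = 1/(2*(-875)/(71 - 452) + (((5 - 6)*(0 - 4)**2)*191 + 177)) = 1/(2*(-875)/(-381) + (-1*(-4)**2*191 + 177)) = 1/(2*(-875)*(-1/381) + (-1*16*191 + 177)) = 1/(1750/381 + (-16*191 + 177)) = 1/(1750/381 + (-3056 + 177)) = 1/(1750/381 - 2879) = 1/(-1095149/381) = -381/1095149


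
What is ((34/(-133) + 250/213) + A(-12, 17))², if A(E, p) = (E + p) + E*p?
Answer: 31488517000369/802532241 ≈ 39236.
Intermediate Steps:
A(E, p) = E + p + E*p
((34/(-133) + 250/213) + A(-12, 17))² = ((34/(-133) + 250/213) + (-12 + 17 - 12*17))² = ((34*(-1/133) + 250*(1/213)) + (-12 + 17 - 204))² = ((-34/133 + 250/213) - 199)² = (26008/28329 - 199)² = (-5611463/28329)² = 31488517000369/802532241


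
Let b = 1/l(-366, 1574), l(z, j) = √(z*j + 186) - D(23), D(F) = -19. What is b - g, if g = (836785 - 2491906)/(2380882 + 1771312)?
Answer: 953857264025/2392739162246 - I*√575898/576259 ≈ 0.39865 - 0.0013169*I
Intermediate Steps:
g = -1655121/4152194 ≈ -0.39861
l(z, j) = 19 + √(186 + j*z) (l(z, j) = √(z*j + 186) - 1*(-19) = √(j*z + 186) + 19 = √(186 + j*z) + 19 = 19 + √(186 + j*z))
b = 1/(19 + I*√575898) (b = 1/(19 + √(186 + 1574*(-366))) = 1/(19 + √(186 - 576084)) = 1/(19 + √(-575898)) = 1/(19 + I*√575898) ≈ 3.2971e-5 - 0.0013169*I)
b - g = (19/576259 - I*√575898/576259) - 1*(-1655121/4152194) = (19/576259 - I*√575898/576259) + 1655121/4152194 = 953857264025/2392739162246 - I*√575898/576259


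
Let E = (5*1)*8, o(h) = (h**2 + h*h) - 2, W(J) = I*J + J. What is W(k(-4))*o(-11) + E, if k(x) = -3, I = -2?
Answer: 760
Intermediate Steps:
W(J) = -J (W(J) = -2*J + J = -J)
o(h) = -2 + 2*h**2 (o(h) = (h**2 + h**2) - 2 = 2*h**2 - 2 = -2 + 2*h**2)
E = 40 (E = 5*8 = 40)
W(k(-4))*o(-11) + E = (-1*(-3))*(-2 + 2*(-11)**2) + 40 = 3*(-2 + 2*121) + 40 = 3*(-2 + 242) + 40 = 3*240 + 40 = 720 + 40 = 760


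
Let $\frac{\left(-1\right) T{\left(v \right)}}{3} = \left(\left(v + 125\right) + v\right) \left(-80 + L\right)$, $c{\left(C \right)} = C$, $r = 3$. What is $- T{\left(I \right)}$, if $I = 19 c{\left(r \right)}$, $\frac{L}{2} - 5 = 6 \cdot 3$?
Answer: $-24378$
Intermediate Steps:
$L = 46$ ($L = 10 + 2 \cdot 6 \cdot 3 = 10 + 2 \cdot 18 = 10 + 36 = 46$)
$I = 57$ ($I = 19 \cdot 3 = 57$)
$T{\left(v \right)} = 12750 + 204 v$ ($T{\left(v \right)} = - 3 \left(\left(v + 125\right) + v\right) \left(-80 + 46\right) = - 3 \left(\left(125 + v\right) + v\right) \left(-34\right) = - 3 \left(125 + 2 v\right) \left(-34\right) = - 3 \left(-4250 - 68 v\right) = 12750 + 204 v$)
$- T{\left(I \right)} = - (12750 + 204 \cdot 57) = - (12750 + 11628) = \left(-1\right) 24378 = -24378$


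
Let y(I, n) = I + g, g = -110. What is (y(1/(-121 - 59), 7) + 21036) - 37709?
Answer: -3020941/180 ≈ -16783.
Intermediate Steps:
y(I, n) = -110 + I (y(I, n) = I - 110 = -110 + I)
(y(1/(-121 - 59), 7) + 21036) - 37709 = ((-110 + 1/(-121 - 59)) + 21036) - 37709 = ((-110 + 1/(-180)) + 21036) - 37709 = ((-110 - 1/180) + 21036) - 37709 = (-19801/180 + 21036) - 37709 = 3766679/180 - 37709 = -3020941/180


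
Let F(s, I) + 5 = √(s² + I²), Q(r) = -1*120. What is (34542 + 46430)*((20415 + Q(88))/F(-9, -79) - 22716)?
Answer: -3858077661348/2099 + 547775580*√6322/2099 ≈ -1.8173e+9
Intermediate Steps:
Q(r) = -120
F(s, I) = -5 + √(I² + s²) (F(s, I) = -5 + √(s² + I²) = -5 + √(I² + s²))
(34542 + 46430)*((20415 + Q(88))/F(-9, -79) - 22716) = (34542 + 46430)*((20415 - 120)/(-5 + √((-79)² + (-9)²)) - 22716) = 80972*(20295/(-5 + √(6241 + 81)) - 22716) = 80972*(20295/(-5 + √6322) - 22716) = 80972*(-22716 + 20295/(-5 + √6322)) = -1839359952 + 1643326740/(-5 + √6322)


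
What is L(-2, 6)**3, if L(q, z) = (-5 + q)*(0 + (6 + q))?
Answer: -21952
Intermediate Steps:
L(q, z) = (-5 + q)*(6 + q)
L(-2, 6)**3 = (-30 - 2 + (-2)**2)**3 = (-30 - 2 + 4)**3 = (-28)**3 = -21952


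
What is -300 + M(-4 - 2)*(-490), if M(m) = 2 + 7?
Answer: -4710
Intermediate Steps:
M(m) = 9
-300 + M(-4 - 2)*(-490) = -300 + 9*(-490) = -300 - 4410 = -4710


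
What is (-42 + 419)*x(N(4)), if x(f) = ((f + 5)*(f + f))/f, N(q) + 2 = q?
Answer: 5278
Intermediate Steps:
N(q) = -2 + q
x(f) = 10 + 2*f (x(f) = ((5 + f)*(2*f))/f = (2*f*(5 + f))/f = 10 + 2*f)
(-42 + 419)*x(N(4)) = (-42 + 419)*(10 + 2*(-2 + 4)) = 377*(10 + 2*2) = 377*(10 + 4) = 377*14 = 5278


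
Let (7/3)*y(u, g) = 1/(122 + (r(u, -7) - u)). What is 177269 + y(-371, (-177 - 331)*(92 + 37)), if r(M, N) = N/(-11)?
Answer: 2245998241/12670 ≈ 1.7727e+5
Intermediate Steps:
r(M, N) = -N/11 (r(M, N) = N*(-1/11) = -N/11)
y(u, g) = 3/(7*(1349/11 - u)) (y(u, g) = 3/(7*(122 + (-1/11*(-7) - u))) = 3/(7*(122 + (7/11 - u))) = 3/(7*(1349/11 - u)))
177269 + y(-371, (-177 - 331)*(92 + 37)) = 177269 - 33/(-9443 + 77*(-371)) = 177269 - 33/(-9443 - 28567) = 177269 - 33/(-38010) = 177269 - 33*(-1/38010) = 177269 + 11/12670 = 2245998241/12670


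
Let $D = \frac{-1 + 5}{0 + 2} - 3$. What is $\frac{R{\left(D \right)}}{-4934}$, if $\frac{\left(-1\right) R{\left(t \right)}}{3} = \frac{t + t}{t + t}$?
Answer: $\frac{3}{4934} \approx 0.00060803$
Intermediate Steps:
$D = -1$ ($D = \frac{4}{2} - 3 = 4 \cdot \frac{1}{2} - 3 = 2 - 3 = -1$)
$R{\left(t \right)} = -3$ ($R{\left(t \right)} = - 3 \frac{t + t}{t + t} = - 3 \frac{2 t}{2 t} = - 3 \cdot 2 t \frac{1}{2 t} = \left(-3\right) 1 = -3$)
$\frac{R{\left(D \right)}}{-4934} = - \frac{3}{-4934} = \left(-3\right) \left(- \frac{1}{4934}\right) = \frac{3}{4934}$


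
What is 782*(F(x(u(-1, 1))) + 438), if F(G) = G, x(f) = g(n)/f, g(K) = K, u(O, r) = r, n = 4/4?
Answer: 343298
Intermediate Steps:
n = 1 (n = 4*(¼) = 1)
x(f) = 1/f
782*(F(x(u(-1, 1))) + 438) = 782*(1/1 + 438) = 782*(1 + 438) = 782*439 = 343298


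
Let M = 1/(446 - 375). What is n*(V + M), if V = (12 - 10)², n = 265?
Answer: 75525/71 ≈ 1063.7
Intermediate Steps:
M = 1/71 ≈ 0.014085
V = 4 (V = 2² = 4)
n*(V + M) = 265*(4 + 1/71) = 265*(285/71) = 75525/71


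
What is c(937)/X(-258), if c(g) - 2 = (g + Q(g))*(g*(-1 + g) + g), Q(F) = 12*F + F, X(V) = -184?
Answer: -1439649668/23 ≈ -6.2593e+7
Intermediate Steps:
Q(F) = 13*F
c(g) = 2 + 14*g*(g + g*(-1 + g)) (c(g) = 2 + (g + 13*g)*(g*(-1 + g) + g) = 2 + (14*g)*(g + g*(-1 + g)) = 2 + 14*g*(g + g*(-1 + g)))
c(937)/X(-258) = (2 + 14*937³)/(-184) = (2 + 14*822656953)*(-1/184) = (2 + 11517197342)*(-1/184) = 11517197344*(-1/184) = -1439649668/23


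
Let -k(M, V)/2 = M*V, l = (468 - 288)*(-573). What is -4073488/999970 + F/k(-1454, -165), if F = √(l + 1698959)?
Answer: -2036744/499985 - √1595819/479820 ≈ -4.0762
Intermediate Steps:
l = -103140 (l = 180*(-573) = -103140)
k(M, V) = -2*M*V
F = √1595819 (F = √(-103140 + 1698959) = √1595819 ≈ 1263.3)
-4073488/999970 + F/k(-1454, -165) = -4073488/999970 + √1595819/((-2*(-1454)*(-165))) = -4073488*1/999970 + √1595819/(-479820) = -2036744/499985 + √1595819*(-1/479820) = -2036744/499985 - √1595819/479820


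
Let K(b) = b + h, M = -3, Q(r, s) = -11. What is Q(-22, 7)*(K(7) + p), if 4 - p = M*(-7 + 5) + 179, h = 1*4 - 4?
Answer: 1914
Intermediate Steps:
h = 0 (h = 4 - 4 = 0)
K(b) = b (K(b) = b + 0 = b)
p = -181 (p = 4 - (-3*(-7 + 5) + 179) = 4 - (-3*(-2) + 179) = 4 - (6 + 179) = 4 - 1*185 = 4 - 185 = -181)
Q(-22, 7)*(K(7) + p) = -11*(7 - 181) = -11*(-174) = 1914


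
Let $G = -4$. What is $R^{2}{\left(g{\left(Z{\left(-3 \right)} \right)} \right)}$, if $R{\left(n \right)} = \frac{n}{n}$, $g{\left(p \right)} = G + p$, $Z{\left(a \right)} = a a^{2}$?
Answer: $1$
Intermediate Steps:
$Z{\left(a \right)} = a^{3}$
$g{\left(p \right)} = -4 + p$
$R{\left(n \right)} = 1$
$R^{2}{\left(g{\left(Z{\left(-3 \right)} \right)} \right)} = 1^{2} = 1$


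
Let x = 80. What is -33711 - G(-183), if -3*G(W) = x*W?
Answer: -38591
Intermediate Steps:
G(W) = -80*W/3
-33711 - G(-183) = -33711 - (-80)*(-183)/3 = -33711 - 1*4880 = -33711 - 4880 = -38591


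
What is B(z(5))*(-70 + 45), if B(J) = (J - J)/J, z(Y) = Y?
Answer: 0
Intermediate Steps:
B(J) = 0 (B(J) = 0/J = 0)
B(z(5))*(-70 + 45) = 0*(-70 + 45) = 0*(-25) = 0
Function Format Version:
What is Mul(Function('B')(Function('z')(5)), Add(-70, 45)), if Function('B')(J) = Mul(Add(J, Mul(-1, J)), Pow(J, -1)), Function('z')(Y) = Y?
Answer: 0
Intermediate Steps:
Function('B')(J) = 0 (Function('B')(J) = Mul(0, Pow(J, -1)) = 0)
Mul(Function('B')(Function('z')(5)), Add(-70, 45)) = Mul(0, Add(-70, 45)) = Mul(0, -25) = 0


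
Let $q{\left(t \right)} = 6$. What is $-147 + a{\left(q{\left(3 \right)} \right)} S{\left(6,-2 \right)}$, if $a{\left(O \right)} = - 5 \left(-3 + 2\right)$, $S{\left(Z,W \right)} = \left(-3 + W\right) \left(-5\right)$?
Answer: $-22$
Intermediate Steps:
$S{\left(Z,W \right)} = 15 - 5 W$
$a{\left(O \right)} = 5$ ($a{\left(O \right)} = \left(-5\right) \left(-1\right) = 5$)
$-147 + a{\left(q{\left(3 \right)} \right)} S{\left(6,-2 \right)} = -147 + 5 \left(15 - -10\right) = -147 + 5 \left(15 + 10\right) = -147 + 5 \cdot 25 = -147 + 125 = -22$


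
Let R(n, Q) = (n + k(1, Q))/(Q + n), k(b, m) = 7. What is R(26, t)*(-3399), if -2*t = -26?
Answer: -37389/13 ≈ -2876.1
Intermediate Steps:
t = 13 (t = -½*(-26) = 13)
R(n, Q) = (7 + n)/(Q + n) (R(n, Q) = (n + 7)/(Q + n) = (7 + n)/(Q + n))
R(26, t)*(-3399) = ((7 + 26)/(13 + 26))*(-3399) = (33/39)*(-3399) = ((1/39)*33)*(-3399) = (11/13)*(-3399) = -37389/13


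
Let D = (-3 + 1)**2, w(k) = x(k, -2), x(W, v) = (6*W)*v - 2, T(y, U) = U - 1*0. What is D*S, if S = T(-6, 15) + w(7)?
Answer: -284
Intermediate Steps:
T(y, U) = U (T(y, U) = U + 0 = U)
x(W, v) = -2 + 6*W*v (x(W, v) = 6*W*v - 2 = -2 + 6*W*v)
w(k) = -2 - 12*k (w(k) = -2 + 6*k*(-2) = -2 - 12*k)
D = 4 (D = (-2)**2 = 4)
S = -71 (S = 15 + (-2 - 12*7) = 15 + (-2 - 84) = 15 - 86 = -71)
D*S = 4*(-71) = -284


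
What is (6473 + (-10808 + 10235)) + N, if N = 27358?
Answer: 33258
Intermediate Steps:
(6473 + (-10808 + 10235)) + N = (6473 + (-10808 + 10235)) + 27358 = (6473 - 573) + 27358 = 5900 + 27358 = 33258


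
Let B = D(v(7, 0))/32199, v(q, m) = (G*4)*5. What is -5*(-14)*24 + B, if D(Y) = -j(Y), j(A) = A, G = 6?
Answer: 18031400/10733 ≈ 1680.0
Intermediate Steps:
v(q, m) = 120 (v(q, m) = (6*4)*5 = 24*5 = 120)
D(Y) = -Y
B = -40/10733 (B = -1*120/32199 = -120*1/32199 = -40/10733 ≈ -0.0037268)
-5*(-14)*24 + B = -5*(-14)*24 - 40/10733 = 70*24 - 40/10733 = 1680 - 40/10733 = 18031400/10733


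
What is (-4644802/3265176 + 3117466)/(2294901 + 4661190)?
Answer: 5089535259607/11356430693508 ≈ 0.44816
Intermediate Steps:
(-4644802/3265176 + 3117466)/(2294901 + 4661190) = (-4644802*1/3265176 + 3117466)/6956091 = (-2322401/1632588 + 3117466)*(1/6956091) = (5089535259607/1632588)*(1/6956091) = 5089535259607/11356430693508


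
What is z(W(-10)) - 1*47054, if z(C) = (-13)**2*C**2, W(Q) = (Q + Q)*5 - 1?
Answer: 1676915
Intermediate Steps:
W(Q) = -1 + 10*Q (W(Q) = (2*Q)*5 - 1 = 10*Q - 1 = -1 + 10*Q)
z(C) = 169*C**2
z(W(-10)) - 1*47054 = 169*(-1 + 10*(-10))**2 - 1*47054 = 169*(-1 - 100)**2 - 47054 = 169*(-101)**2 - 47054 = 169*10201 - 47054 = 1723969 - 47054 = 1676915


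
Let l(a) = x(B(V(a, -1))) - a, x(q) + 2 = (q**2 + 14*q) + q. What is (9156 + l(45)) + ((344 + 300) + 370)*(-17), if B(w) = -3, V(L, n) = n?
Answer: -8165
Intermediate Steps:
x(q) = -2 + q**2 + 15*q (x(q) = -2 + ((q**2 + 14*q) + q) = -2 + (q**2 + 15*q) = -2 + q**2 + 15*q)
l(a) = -38 - a (l(a) = (-2 + (-3)**2 + 15*(-3)) - a = (-2 + 9 - 45) - a = -38 - a)
(9156 + l(45)) + ((344 + 300) + 370)*(-17) = (9156 + (-38 - 1*45)) + ((344 + 300) + 370)*(-17) = (9156 + (-38 - 45)) + (644 + 370)*(-17) = (9156 - 83) + 1014*(-17) = 9073 - 17238 = -8165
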